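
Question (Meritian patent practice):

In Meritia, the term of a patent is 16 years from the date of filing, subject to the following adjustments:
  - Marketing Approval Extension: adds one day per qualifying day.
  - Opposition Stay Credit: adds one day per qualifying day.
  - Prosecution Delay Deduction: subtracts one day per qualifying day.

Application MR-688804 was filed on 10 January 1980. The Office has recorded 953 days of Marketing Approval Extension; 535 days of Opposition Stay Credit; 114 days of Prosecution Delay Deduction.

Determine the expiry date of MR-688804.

Base term: filing date + 16 years → 10 January 1996.
Marketing Approval Extension: +953 days → 20 August 1998.
Opposition Stay Credit: +535 days → 6 February 2000.
Prosecution Delay Deduction: −114 days → 15 October 1999.

October 15, 1999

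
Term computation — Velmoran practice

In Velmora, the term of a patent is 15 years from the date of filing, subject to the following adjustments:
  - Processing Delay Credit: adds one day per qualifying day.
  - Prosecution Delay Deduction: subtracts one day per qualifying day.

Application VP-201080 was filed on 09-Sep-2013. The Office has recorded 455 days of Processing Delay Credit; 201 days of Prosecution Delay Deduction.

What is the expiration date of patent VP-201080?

May 21, 2029

Base term: filing date + 15 years → 9 September 2028.
Processing Delay Credit: +455 days → 8 December 2029.
Prosecution Delay Deduction: −201 days → 21 May 2029.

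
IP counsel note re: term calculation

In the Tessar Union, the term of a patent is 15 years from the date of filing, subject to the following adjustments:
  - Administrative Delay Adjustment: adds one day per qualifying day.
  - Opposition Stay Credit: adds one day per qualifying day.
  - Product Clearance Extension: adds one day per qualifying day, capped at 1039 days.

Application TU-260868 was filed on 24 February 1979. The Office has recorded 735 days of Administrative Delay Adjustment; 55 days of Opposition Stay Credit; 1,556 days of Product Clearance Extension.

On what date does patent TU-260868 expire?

Base term: filing date + 15 years → 24 February 1994.
Administrative Delay Adjustment: +735 days → 29 February 1996.
Opposition Stay Credit: +55 days → 24 April 1996.
Product Clearance Extension: 1556 days claimed exceeds the 1039-day cap, so +1039 days → 27 February 1999.

February 27, 1999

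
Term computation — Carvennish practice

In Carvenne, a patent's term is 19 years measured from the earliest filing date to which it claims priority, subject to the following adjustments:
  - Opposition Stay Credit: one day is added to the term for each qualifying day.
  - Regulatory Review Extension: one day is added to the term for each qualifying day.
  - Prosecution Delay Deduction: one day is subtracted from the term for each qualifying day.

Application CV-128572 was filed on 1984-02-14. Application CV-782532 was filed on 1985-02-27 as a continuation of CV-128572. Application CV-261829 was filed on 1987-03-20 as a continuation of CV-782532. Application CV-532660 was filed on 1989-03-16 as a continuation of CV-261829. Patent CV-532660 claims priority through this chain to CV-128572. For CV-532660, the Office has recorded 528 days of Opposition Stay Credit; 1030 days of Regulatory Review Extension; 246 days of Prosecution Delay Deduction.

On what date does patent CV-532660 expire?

September 18, 2006

Earliest priority filing: 14 February 1984.
Base term: 14 February 1984 + 19 years → 14 February 2003.
Opposition Stay Credit: +528 days → 26 July 2004.
Regulatory Review Extension: +1030 days → 22 May 2007.
Prosecution Delay Deduction: −246 days → 18 September 2006.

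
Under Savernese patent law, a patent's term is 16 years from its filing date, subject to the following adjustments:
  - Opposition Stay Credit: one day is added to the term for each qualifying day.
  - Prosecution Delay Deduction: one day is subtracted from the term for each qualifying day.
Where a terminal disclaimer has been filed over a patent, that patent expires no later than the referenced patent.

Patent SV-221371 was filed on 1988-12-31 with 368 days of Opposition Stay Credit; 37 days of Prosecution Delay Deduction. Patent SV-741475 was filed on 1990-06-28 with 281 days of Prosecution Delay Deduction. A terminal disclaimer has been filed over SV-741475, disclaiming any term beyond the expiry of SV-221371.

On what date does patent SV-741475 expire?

Natural term of SV-741475:
  Base: filing + 16 years → 28 June 2006.
  Prosecution Delay Deduction: −281 days → 20 September 2005.
Expiry of referenced patent SV-221371:
  Base: filing + 16 years → 31 December 2004.
  Opposition Stay Credit: +368 days → 3 January 2006.
  Prosecution Delay Deduction: −37 days → 27 November 2005.
Terminal disclaimer: SV-741475 expires on the earlier of 20 September 2005 and 27 November 2005.

September 20, 2005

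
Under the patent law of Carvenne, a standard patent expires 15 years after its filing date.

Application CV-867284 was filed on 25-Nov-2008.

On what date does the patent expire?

Filing date + 15 years → 25 November 2023.

2023-11-25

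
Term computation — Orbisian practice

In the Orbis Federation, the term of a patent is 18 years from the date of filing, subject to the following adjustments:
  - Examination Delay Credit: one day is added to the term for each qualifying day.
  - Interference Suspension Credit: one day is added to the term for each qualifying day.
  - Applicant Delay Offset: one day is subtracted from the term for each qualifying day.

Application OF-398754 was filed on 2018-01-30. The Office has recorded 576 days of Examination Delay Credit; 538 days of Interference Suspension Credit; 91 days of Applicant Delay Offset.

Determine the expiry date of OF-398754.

Base term: filing date + 18 years → 30 January 2036.
Examination Delay Credit: +576 days → 28 August 2037.
Interference Suspension Credit: +538 days → 17 February 2039.
Applicant Delay Offset: −91 days → 18 November 2038.

2038-11-18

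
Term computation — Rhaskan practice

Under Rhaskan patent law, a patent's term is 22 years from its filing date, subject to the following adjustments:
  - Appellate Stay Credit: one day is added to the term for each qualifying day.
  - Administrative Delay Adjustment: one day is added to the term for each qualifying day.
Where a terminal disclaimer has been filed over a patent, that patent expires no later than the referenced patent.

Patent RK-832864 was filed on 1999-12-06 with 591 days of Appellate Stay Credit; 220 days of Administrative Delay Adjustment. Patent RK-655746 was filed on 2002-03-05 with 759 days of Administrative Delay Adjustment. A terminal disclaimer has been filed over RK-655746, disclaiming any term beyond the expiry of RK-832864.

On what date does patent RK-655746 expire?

February 25, 2024

Natural term of RK-655746:
  Base: filing + 22 years → 5 March 2024.
  Administrative Delay Adjustment: +759 days → 3 April 2026.
Expiry of referenced patent RK-832864:
  Base: filing + 22 years → 6 December 2021.
  Appellate Stay Credit: +591 days → 20 July 2023.
  Administrative Delay Adjustment: +220 days → 25 February 2024.
Terminal disclaimer: RK-655746 expires on the earlier of 3 April 2026 and 25 February 2024.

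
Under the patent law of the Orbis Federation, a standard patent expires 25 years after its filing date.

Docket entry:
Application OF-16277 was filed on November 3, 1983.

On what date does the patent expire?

Filing date + 25 years → 3 November 2008.

November 3, 2008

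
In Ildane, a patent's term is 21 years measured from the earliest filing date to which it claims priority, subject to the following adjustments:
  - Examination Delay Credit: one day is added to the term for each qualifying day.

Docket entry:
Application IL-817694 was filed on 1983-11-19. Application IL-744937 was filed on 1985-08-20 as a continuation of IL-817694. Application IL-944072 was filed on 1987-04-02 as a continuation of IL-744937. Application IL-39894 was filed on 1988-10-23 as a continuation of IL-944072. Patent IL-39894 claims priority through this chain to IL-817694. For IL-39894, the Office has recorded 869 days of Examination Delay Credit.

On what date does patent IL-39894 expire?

Earliest priority filing: 19 November 1983.
Base term: 19 November 1983 + 21 years → 19 November 2004.
Examination Delay Credit: +869 days → 7 April 2007.

2007-04-07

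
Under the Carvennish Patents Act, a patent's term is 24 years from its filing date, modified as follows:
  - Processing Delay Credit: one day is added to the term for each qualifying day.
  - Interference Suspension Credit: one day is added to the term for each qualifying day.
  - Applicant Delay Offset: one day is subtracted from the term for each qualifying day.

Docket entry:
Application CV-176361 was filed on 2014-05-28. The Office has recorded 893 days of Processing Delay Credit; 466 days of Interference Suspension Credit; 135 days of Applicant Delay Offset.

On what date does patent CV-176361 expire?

Base term: filing date + 24 years → 28 May 2038.
Processing Delay Credit: +893 days → 6 November 2040.
Interference Suspension Credit: +466 days → 15 February 2042.
Applicant Delay Offset: −135 days → 3 October 2041.

2041-10-03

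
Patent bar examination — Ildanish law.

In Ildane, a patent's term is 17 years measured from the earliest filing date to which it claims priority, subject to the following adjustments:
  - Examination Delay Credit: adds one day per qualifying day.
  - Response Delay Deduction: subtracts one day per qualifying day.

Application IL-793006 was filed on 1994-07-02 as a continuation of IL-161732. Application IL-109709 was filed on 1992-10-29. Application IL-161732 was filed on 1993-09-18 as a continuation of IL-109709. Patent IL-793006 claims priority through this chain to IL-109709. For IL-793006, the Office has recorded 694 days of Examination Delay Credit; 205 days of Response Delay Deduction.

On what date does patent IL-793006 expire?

Earliest priority filing: 29 October 1992.
Base term: 29 October 1992 + 17 years → 29 October 2009.
Examination Delay Credit: +694 days → 23 September 2011.
Response Delay Deduction: −205 days → 2 March 2011.

March 2, 2011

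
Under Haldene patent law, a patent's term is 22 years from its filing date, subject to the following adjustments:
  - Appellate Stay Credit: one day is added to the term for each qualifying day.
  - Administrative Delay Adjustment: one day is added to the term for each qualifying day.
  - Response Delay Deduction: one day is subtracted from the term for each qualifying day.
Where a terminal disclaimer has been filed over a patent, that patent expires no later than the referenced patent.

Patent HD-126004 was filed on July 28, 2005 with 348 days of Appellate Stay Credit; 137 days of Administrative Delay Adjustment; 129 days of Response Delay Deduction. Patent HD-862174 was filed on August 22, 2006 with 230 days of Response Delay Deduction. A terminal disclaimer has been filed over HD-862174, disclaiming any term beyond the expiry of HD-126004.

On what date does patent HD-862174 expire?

Natural term of HD-862174:
  Base: filing + 22 years → 22 August 2028.
  Response Delay Deduction: −230 days → 5 January 2028.
Expiry of referenced patent HD-126004:
  Base: filing + 22 years → 28 July 2027.
  Appellate Stay Credit: +348 days → 10 July 2028.
  Administrative Delay Adjustment: +137 days → 24 November 2028.
  Response Delay Deduction: −129 days → 18 July 2028.
Terminal disclaimer: HD-862174 expires on the earlier of 5 January 2028 and 18 July 2028.

January 5, 2028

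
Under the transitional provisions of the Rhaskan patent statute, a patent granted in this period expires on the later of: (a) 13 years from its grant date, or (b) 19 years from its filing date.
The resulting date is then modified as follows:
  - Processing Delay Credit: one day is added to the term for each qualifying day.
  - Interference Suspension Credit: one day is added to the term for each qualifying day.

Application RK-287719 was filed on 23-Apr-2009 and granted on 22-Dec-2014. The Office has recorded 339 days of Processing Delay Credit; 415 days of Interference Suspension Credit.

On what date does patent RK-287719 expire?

May 17, 2030

(a) grant + 13 years → 22 December 2027.
(b) filing + 19 years → 23 April 2028.
Later of the two: 23 April 2028.
Processing Delay Credit: +339 days → 28 March 2029.
Interference Suspension Credit: +415 days → 17 May 2030.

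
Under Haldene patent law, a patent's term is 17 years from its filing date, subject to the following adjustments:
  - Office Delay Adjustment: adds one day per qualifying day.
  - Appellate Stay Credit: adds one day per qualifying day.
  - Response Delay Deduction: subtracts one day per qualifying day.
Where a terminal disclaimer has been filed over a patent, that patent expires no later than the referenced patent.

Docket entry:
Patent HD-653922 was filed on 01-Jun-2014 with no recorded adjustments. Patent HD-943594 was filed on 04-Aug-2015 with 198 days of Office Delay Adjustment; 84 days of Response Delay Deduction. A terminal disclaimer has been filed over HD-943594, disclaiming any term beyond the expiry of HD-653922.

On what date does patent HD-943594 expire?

Natural term of HD-943594:
  Base: filing + 17 years → 4 August 2032.
  Office Delay Adjustment: +198 days → 18 February 2033.
  Response Delay Deduction: −84 days → 26 November 2032.
Expiry of referenced patent HD-653922:
  Base: filing + 17 years → 1 June 2031.
Terminal disclaimer: HD-943594 expires on the earlier of 26 November 2032 and 1 June 2031.

June 1, 2031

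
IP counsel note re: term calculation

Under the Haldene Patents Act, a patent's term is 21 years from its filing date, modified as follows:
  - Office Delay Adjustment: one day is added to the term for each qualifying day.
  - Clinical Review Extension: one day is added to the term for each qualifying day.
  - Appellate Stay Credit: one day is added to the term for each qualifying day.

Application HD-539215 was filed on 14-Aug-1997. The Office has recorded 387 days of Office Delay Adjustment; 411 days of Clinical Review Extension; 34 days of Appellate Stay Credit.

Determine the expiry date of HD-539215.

Base term: filing date + 21 years → 14 August 2018.
Office Delay Adjustment: +387 days → 5 September 2019.
Clinical Review Extension: +411 days → 20 October 2020.
Appellate Stay Credit: +34 days → 23 November 2020.

2020-11-23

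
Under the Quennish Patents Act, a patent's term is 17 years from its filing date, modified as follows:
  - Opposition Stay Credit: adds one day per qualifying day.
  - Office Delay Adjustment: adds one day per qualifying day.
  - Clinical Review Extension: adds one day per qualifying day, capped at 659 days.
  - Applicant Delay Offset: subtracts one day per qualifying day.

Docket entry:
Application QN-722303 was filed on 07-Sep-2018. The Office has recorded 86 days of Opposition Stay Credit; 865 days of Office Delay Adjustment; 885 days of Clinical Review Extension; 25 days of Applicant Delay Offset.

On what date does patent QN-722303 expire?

January 9, 2040

Base term: filing date + 17 years → 7 September 2035.
Opposition Stay Credit: +86 days → 2 December 2035.
Office Delay Adjustment: +865 days → 15 April 2038.
Clinical Review Extension: 885 days claimed exceeds the 659-day cap, so +659 days → 3 February 2040.
Applicant Delay Offset: −25 days → 9 January 2040.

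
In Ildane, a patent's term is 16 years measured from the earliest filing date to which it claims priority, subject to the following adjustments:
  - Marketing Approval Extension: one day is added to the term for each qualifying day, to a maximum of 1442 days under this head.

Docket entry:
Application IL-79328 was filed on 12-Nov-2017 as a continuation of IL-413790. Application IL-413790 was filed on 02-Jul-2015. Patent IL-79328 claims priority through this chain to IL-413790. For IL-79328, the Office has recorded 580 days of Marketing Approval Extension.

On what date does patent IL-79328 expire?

Earliest priority filing: 2 July 2015.
Base term: 2 July 2015 + 16 years → 2 July 2031.
Marketing Approval Extension: 580 days (within the 1442-day cap) → +580 days → 1 February 2033.

2033-02-01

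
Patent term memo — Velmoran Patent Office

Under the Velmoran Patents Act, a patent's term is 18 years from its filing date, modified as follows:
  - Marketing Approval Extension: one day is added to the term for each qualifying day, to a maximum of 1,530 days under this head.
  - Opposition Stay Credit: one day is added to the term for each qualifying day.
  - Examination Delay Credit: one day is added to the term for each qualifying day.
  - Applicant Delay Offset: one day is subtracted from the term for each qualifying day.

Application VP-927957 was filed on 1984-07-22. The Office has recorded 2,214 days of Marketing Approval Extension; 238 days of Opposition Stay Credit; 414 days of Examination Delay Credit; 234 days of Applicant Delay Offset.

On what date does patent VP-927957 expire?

Base term: filing date + 18 years → 22 July 2002.
Marketing Approval Extension: 2214 days claimed exceeds the 1530-day cap, so +1530 days → 29 September 2006.
Opposition Stay Credit: +238 days → 25 May 2007.
Examination Delay Credit: +414 days → 12 July 2008.
Applicant Delay Offset: −234 days → 21 November 2007.

2007-11-21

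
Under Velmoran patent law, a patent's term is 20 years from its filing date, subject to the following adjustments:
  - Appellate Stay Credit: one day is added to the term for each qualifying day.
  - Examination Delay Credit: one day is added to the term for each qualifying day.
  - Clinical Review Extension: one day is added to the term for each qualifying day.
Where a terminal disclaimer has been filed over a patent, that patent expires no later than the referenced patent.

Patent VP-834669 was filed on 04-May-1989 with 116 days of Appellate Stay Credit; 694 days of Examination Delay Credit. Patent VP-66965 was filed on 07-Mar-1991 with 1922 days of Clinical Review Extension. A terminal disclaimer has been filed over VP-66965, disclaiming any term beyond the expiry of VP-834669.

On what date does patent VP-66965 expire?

Natural term of VP-66965:
  Base: filing + 20 years → 7 March 2011.
  Clinical Review Extension: +1922 days → 10 June 2016.
Expiry of referenced patent VP-834669:
  Base: filing + 20 years → 4 May 2009.
  Appellate Stay Credit: +116 days → 28 August 2009.
  Examination Delay Credit: +694 days → 23 July 2011.
Terminal disclaimer: VP-66965 expires on the earlier of 10 June 2016 and 23 July 2011.

2011-07-23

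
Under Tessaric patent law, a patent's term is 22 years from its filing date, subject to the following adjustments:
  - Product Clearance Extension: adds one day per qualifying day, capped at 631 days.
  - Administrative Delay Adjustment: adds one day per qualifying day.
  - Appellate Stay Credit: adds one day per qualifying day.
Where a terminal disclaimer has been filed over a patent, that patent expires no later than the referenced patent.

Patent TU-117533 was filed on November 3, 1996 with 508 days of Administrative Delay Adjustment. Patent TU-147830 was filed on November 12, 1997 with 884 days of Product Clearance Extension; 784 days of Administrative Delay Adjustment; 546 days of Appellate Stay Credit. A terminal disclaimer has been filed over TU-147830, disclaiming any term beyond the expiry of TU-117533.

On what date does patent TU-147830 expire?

2020-03-25

Natural term of TU-147830:
  Base: filing + 22 years → 12 November 2019.
  Product Clearance Extension: 884 days claimed exceeds the 631-day cap, so +631 days → 4 August 2021.
  Administrative Delay Adjustment: +784 days → 27 September 2023.
  Appellate Stay Credit: +546 days → 26 March 2025.
Expiry of referenced patent TU-117533:
  Base: filing + 22 years → 3 November 2018.
  Administrative Delay Adjustment: +508 days → 25 March 2020.
Terminal disclaimer: TU-147830 expires on the earlier of 26 March 2025 and 25 March 2020.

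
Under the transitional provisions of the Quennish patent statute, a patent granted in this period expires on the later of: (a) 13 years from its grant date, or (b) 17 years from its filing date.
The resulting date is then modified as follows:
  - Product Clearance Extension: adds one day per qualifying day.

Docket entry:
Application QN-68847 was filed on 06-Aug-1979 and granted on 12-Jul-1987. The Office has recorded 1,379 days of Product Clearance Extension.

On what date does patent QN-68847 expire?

April 21, 2004

(a) grant + 13 years → 12 July 2000.
(b) filing + 17 years → 6 August 1996.
Later of the two: 12 July 2000.
Product Clearance Extension: +1379 days → 21 April 2004.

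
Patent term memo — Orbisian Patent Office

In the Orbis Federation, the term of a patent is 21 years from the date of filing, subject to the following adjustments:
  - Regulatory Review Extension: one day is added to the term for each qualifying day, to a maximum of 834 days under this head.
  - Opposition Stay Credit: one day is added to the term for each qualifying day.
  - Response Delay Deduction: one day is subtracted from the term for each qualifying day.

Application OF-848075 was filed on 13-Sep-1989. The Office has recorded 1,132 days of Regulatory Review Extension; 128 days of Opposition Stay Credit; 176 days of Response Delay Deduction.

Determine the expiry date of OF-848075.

2012-11-07

Base term: filing date + 21 years → 13 September 2010.
Regulatory Review Extension: 1132 days claimed exceeds the 834-day cap, so +834 days → 25 December 2012.
Opposition Stay Credit: +128 days → 2 May 2013.
Response Delay Deduction: −176 days → 7 November 2012.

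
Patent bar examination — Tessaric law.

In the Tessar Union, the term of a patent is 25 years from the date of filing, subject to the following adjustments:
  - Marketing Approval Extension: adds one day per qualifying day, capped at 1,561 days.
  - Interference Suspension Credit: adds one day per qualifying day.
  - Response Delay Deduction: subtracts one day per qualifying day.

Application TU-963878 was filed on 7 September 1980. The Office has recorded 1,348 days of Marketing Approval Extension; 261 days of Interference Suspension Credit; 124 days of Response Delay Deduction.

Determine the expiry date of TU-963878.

Base term: filing date + 25 years → 7 September 2005.
Marketing Approval Extension: 1348 days (within the 1561-day cap) → +1348 days → 17 May 2009.
Interference Suspension Credit: +261 days → 2 February 2010.
Response Delay Deduction: −124 days → 1 October 2009.

October 1, 2009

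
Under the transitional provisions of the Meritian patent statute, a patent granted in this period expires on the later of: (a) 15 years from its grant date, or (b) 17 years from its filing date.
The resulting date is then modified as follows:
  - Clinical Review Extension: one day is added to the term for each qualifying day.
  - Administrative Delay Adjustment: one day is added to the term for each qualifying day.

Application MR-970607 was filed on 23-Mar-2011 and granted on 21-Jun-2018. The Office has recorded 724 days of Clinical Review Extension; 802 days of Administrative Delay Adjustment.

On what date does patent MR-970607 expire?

August 25, 2037

(a) grant + 15 years → 21 June 2033.
(b) filing + 17 years → 23 March 2028.
Later of the two: 21 June 2033.
Clinical Review Extension: +724 days → 15 June 2035.
Administrative Delay Adjustment: +802 days → 25 August 2037.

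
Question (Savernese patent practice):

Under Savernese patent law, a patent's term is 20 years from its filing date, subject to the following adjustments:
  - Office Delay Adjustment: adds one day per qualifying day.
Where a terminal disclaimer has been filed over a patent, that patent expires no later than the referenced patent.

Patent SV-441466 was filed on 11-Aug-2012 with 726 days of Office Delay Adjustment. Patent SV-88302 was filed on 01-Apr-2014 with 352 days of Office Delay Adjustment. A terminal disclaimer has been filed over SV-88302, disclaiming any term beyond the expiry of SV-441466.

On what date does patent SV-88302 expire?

Natural term of SV-88302:
  Base: filing + 20 years → 1 April 2034.
  Office Delay Adjustment: +352 days → 19 March 2035.
Expiry of referenced patent SV-441466:
  Base: filing + 20 years → 11 August 2032.
  Office Delay Adjustment: +726 days → 7 August 2034.
Terminal disclaimer: SV-88302 expires on the earlier of 19 March 2035 and 7 August 2034.

2034-08-07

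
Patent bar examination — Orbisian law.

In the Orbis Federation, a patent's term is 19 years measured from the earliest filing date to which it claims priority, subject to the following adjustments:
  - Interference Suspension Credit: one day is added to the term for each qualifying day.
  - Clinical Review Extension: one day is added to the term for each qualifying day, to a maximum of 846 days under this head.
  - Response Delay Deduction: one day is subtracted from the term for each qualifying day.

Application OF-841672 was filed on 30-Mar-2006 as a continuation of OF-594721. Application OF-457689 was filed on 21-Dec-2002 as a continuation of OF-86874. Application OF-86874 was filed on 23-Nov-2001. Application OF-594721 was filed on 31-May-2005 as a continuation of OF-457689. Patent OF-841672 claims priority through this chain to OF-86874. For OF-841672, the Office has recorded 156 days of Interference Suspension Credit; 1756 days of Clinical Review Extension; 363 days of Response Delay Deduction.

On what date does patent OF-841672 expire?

August 24, 2022

Earliest priority filing: 23 November 2001.
Base term: 23 November 2001 + 19 years → 23 November 2020.
Interference Suspension Credit: +156 days → 28 April 2021.
Clinical Review Extension: 1756 days claimed exceeds the 846-day cap, so +846 days → 22 August 2023.
Response Delay Deduction: −363 days → 24 August 2022.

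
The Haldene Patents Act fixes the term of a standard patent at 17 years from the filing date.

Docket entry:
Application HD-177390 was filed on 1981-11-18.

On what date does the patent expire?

1998-11-18

Filing date + 17 years → 18 November 1998.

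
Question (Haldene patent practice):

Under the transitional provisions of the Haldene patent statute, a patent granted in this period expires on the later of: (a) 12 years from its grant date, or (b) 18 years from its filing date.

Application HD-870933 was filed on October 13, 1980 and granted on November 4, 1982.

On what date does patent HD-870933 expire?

(a) grant + 12 years → 4 November 1994.
(b) filing + 18 years → 13 October 1998.
Later of the two: 13 October 1998.

October 13, 1998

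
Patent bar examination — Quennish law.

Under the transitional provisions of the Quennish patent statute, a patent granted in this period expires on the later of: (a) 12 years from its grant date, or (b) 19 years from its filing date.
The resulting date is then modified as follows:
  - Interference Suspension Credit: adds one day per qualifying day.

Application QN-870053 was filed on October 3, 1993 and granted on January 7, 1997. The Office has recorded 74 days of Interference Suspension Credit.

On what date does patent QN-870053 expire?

December 16, 2012

(a) grant + 12 years → 7 January 2009.
(b) filing + 19 years → 3 October 2012.
Later of the two: 3 October 2012.
Interference Suspension Credit: +74 days → 16 December 2012.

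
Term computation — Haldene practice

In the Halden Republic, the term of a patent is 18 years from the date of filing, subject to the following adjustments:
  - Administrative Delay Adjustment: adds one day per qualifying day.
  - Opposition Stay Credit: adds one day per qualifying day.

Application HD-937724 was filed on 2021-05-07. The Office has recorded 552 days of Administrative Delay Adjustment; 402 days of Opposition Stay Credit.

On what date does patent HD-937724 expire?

Base term: filing date + 18 years → 7 May 2039.
Administrative Delay Adjustment: +552 days → 9 November 2040.
Opposition Stay Credit: +402 days → 16 December 2041.

2041-12-16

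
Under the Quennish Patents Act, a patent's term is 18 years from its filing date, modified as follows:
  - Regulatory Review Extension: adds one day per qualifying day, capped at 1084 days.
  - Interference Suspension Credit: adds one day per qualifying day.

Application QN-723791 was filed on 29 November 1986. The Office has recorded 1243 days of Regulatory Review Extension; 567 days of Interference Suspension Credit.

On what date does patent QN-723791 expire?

Base term: filing date + 18 years → 29 November 2004.
Regulatory Review Extension: 1243 days claimed exceeds the 1084-day cap, so +1084 days → 18 November 2007.
Interference Suspension Credit: +567 days → 7 June 2009.

2009-06-07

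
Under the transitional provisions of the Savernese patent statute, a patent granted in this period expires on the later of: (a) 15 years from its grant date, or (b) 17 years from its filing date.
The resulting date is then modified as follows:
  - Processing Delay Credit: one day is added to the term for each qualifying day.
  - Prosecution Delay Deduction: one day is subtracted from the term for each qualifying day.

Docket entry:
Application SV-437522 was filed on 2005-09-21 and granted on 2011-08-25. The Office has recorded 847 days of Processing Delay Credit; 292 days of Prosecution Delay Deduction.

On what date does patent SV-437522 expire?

(a) grant + 15 years → 25 August 2026.
(b) filing + 17 years → 21 September 2022.
Later of the two: 25 August 2026.
Processing Delay Credit: +847 days → 19 December 2028.
Prosecution Delay Deduction: −292 days → 2 March 2028.

March 2, 2028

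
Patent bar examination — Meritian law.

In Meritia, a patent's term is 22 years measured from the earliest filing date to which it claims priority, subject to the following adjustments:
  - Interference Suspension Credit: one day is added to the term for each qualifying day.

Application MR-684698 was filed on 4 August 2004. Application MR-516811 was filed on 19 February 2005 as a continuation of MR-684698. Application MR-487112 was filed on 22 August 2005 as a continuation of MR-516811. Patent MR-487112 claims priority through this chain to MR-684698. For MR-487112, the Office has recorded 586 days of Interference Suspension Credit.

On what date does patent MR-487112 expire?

Earliest priority filing: 4 August 2004.
Base term: 4 August 2004 + 22 years → 4 August 2026.
Interference Suspension Credit: +586 days → 12 March 2028.

2028-03-12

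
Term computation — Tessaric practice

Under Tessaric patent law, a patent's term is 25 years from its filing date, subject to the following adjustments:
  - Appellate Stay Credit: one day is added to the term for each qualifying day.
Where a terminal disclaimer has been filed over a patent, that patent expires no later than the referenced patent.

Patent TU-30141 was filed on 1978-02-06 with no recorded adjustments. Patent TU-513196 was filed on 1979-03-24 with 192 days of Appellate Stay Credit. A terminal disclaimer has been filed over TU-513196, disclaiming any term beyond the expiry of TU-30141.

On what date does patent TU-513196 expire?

Natural term of TU-513196:
  Base: filing + 25 years → 24 March 2004.
  Appellate Stay Credit: +192 days → 2 October 2004.
Expiry of referenced patent TU-30141:
  Base: filing + 25 years → 6 February 2003.
Terminal disclaimer: TU-513196 expires on the earlier of 2 October 2004 and 6 February 2003.

2003-02-06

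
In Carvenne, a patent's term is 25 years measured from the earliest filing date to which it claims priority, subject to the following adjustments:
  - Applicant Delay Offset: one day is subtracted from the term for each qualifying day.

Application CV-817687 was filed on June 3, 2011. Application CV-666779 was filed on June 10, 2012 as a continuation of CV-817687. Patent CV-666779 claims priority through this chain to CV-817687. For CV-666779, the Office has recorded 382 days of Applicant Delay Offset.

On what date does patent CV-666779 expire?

Earliest priority filing: 3 June 2011.
Base term: 3 June 2011 + 25 years → 3 June 2036.
Applicant Delay Offset: −382 days → 18 May 2035.

2035-05-18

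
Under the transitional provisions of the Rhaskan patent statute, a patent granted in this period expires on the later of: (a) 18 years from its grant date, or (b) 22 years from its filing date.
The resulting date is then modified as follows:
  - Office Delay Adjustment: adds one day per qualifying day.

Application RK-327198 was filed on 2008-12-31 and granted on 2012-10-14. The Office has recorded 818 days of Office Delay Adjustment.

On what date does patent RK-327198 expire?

(a) grant + 18 years → 14 October 2030.
(b) filing + 22 years → 31 December 2030.
Later of the two: 31 December 2030.
Office Delay Adjustment: +818 days → 28 March 2033.

2033-03-28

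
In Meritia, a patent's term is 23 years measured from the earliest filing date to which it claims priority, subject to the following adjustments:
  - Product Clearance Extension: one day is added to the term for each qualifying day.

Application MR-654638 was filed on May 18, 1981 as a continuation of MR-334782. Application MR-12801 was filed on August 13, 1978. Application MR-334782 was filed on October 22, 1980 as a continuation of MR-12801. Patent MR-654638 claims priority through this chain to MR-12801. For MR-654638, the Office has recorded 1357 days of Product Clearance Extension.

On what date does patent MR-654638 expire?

2005-05-01

Earliest priority filing: 13 August 1978.
Base term: 13 August 1978 + 23 years → 13 August 2001.
Product Clearance Extension: +1357 days → 1 May 2005.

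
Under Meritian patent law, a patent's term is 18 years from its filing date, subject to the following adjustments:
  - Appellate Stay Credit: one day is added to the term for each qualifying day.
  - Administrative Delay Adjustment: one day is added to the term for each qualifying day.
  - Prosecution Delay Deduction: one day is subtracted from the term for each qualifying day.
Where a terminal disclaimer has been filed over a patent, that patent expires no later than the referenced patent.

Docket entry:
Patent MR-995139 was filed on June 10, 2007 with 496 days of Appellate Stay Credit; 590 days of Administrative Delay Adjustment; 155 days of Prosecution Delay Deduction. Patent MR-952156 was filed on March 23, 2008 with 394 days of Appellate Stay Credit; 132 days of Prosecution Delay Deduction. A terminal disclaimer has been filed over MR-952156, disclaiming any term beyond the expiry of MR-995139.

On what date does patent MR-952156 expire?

Natural term of MR-952156:
  Base: filing + 18 years → 23 March 2026.
  Appellate Stay Credit: +394 days → 21 April 2027.
  Prosecution Delay Deduction: −132 days → 10 December 2026.
Expiry of referenced patent MR-995139:
  Base: filing + 18 years → 10 June 2025.
  Appellate Stay Credit: +496 days → 19 October 2026.
  Administrative Delay Adjustment: +590 days → 31 May 2028.
  Prosecution Delay Deduction: −155 days → 28 December 2027.
Terminal disclaimer: MR-952156 expires on the earlier of 10 December 2026 and 28 December 2027.

December 10, 2026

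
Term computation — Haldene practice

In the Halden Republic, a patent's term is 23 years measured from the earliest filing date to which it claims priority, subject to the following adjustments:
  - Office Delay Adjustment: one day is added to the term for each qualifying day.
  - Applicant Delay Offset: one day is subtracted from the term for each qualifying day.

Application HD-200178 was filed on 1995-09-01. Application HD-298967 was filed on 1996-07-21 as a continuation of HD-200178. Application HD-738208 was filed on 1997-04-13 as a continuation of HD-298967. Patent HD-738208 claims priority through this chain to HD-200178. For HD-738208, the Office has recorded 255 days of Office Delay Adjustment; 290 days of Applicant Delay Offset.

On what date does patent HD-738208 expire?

July 28, 2018

Earliest priority filing: 1 September 1995.
Base term: 1 September 1995 + 23 years → 1 September 2018.
Office Delay Adjustment: +255 days → 14 May 2019.
Applicant Delay Offset: −290 days → 28 July 2018.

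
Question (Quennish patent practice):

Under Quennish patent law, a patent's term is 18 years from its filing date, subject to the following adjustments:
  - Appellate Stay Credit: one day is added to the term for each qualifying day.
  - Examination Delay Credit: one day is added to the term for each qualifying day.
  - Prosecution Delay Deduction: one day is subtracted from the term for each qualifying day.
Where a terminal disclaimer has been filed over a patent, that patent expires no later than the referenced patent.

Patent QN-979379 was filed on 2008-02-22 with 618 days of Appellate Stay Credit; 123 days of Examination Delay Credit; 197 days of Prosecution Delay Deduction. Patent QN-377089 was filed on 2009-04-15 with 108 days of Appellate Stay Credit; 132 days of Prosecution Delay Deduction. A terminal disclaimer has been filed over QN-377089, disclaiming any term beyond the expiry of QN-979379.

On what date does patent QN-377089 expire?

Natural term of QN-377089:
  Base: filing + 18 years → 15 April 2027.
  Appellate Stay Credit: +108 days → 1 August 2027.
  Prosecution Delay Deduction: −132 days → 22 March 2027.
Expiry of referenced patent QN-979379:
  Base: filing + 18 years → 22 February 2026.
  Appellate Stay Credit: +618 days → 2 November 2027.
  Examination Delay Credit: +123 days → 4 March 2028.
  Prosecution Delay Deduction: −197 days → 20 August 2027.
Terminal disclaimer: QN-377089 expires on the earlier of 22 March 2027 and 20 August 2027.

2027-03-22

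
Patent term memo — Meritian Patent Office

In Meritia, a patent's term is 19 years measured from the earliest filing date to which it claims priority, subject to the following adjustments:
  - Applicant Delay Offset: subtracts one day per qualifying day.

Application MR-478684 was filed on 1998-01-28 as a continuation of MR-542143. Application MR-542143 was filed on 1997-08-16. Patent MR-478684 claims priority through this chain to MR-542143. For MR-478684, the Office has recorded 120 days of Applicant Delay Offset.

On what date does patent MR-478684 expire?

April 18, 2016

Earliest priority filing: 16 August 1997.
Base term: 16 August 1997 + 19 years → 16 August 2016.
Applicant Delay Offset: −120 days → 18 April 2016.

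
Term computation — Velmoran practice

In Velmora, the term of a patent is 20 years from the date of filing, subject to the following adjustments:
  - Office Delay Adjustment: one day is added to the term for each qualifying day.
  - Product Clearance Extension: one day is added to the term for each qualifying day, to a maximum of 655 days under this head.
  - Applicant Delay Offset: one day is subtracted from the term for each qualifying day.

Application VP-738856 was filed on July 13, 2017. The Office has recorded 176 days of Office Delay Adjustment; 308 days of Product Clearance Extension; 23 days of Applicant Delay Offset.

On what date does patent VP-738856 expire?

2038-10-17

Base term: filing date + 20 years → 13 July 2037.
Office Delay Adjustment: +176 days → 5 January 2038.
Product Clearance Extension: 308 days (within the 655-day cap) → +308 days → 9 November 2038.
Applicant Delay Offset: −23 days → 17 October 2038.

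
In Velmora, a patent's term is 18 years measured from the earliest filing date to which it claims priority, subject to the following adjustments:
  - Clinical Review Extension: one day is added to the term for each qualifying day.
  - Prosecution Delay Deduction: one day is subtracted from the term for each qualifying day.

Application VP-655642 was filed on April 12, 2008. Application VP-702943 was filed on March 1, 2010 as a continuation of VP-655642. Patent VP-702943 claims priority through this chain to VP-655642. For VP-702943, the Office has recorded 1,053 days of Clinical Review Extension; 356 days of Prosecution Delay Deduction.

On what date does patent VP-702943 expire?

March 9, 2028

Earliest priority filing: 12 April 2008.
Base term: 12 April 2008 + 18 years → 12 April 2026.
Clinical Review Extension: +1053 days → 28 February 2029.
Prosecution Delay Deduction: −356 days → 9 March 2028.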